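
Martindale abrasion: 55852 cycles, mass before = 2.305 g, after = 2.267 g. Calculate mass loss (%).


Formula: Mass loss% = ((m_before - m_after) / m_before) * 100
Step 1: Mass loss = 2.305 - 2.267 = 0.038 g
Step 2: Ratio = 0.038 / 2.305 = 0.0164859
Step 3: Mass loss% = 0.0164859 * 100 = 1.64859% ≈ 1.65%

1.65%


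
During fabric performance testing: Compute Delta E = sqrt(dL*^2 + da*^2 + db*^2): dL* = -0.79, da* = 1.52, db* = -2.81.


Formula: Delta E = sqrt(dL*^2 + da*^2 + db*^2)
Step 1: dL*^2 = (-0.79)^2 = 0.6241
Step 2: da*^2 = 1.52^2 = 2.3104
Step 3: db*^2 = (-2.81)^2 = 7.8961
Step 4: Sum = 0.6241 + 2.3104 + 7.8961 = 10.8306
Step 5: Delta E = sqrt(10.8306) = 3.29

3.29 Delta E


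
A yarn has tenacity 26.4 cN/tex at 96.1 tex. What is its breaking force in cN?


Formula: Breaking force = Tenacity * Linear density
F = 26.4 cN/tex * 96.1 tex
F = 2537.04 cN

2537.04 cN


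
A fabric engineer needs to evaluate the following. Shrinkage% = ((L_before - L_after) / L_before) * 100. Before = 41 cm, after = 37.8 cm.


Formula: Shrinkage% = ((L_before - L_after) / L_before) * 100
Step 1: Shrinkage = 41 - 37.8 = 3.2 cm
Step 2: Shrinkage% = (3.2 / 41) * 100
Step 3: Shrinkage% = 0.078049 * 100 = 7.8049% ≈ 7.8%

7.8%


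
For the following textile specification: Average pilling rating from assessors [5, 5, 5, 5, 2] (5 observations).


Formula: Mean = sum / count
Sum = 5 + 5 + 5 + 5 + 2 = 22
Mean = 22 / 5 = 4.4

4.4


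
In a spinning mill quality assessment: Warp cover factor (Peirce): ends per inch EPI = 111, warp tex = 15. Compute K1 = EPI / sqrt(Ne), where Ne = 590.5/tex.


Formula: K1 = EPI / sqrt(Ne), with Ne = 590.5 / tex_warp
Step 1: Ne = 590.5 / 15 = 39.367
Step 2: sqrt(Ne) = sqrt(39.367) = 6.2743
Step 3: K1 = 111 / 6.2743 = 17.7

17.7


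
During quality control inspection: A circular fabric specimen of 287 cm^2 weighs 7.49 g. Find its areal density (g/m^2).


Formula: GSM = mass_g / area_m2
Step 1: Convert area: 287 cm^2 = 287 / 10000 = 0.0287 m^2
Step 2: GSM = 7.49 g / 0.0287 m^2 = 261.0 g/m^2

261.0 g/m^2


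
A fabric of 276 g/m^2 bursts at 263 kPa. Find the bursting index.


Formula: Bursting Index = Bursting Strength / Fabric GSM
BI = 263 kPa / 276 g/m^2
BI = 0.953 kPa/(g/m^2)

0.953 kPa/(g/m^2)


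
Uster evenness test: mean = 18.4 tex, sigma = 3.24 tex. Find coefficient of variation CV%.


Formula: CV% = (standard deviation / mean) * 100
Step 1: Ratio = 3.24 / 18.4 = 0.176087
Step 2: CV% = 0.176087 * 100 = 17.6087% ≈ 17.6%

17.6%


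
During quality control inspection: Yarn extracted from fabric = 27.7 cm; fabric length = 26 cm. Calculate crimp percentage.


Formula: Crimp% = ((L_yarn - L_fabric) / L_fabric) * 100
Step 1: Extension = 27.7 - 26 = 1.7 cm
Step 2: Crimp% = (1.7 / 26) * 100
Step 3: Crimp% = 0.065385 * 100 = 6.5385% ≈ 6.5%

6.5%


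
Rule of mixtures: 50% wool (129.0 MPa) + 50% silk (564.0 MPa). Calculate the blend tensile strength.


Formula: Blend property = (fraction_A * property_A) + (fraction_B * property_B)
Step 1: Contribution A = 50/100 * 129.0 MPa = 64.5 MPa
Step 2: Contribution B = 50/100 * 564.0 MPa = 282.0 MPa
Step 3: Blend tensile strength = 64.5 + 282.0 = 346.5 MPa

346.5 MPa


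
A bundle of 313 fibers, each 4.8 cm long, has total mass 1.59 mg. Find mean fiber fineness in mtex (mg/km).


Formula: fineness (mtex) = mass (mg) / total length (km) = (mass_mg / total_length_m) * 1000
Step 1: Convert fiber length: 4.8 cm = 0.048 m
Step 2: Total fiber length = 313 * 0.048 = 15.024 m
Step 3: Linear density = 1.59 mg / 15.024 m = 0.1058 mg/m
Step 4: fineness = 0.1058 * 1000 = 105.8 mtex

105.8 mtex


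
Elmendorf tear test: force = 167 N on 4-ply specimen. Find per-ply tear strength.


Formula: Per-ply strength = Total force / Number of plies
Per-ply = 167 N / 4
Per-ply = 41.75 N

41.75 N


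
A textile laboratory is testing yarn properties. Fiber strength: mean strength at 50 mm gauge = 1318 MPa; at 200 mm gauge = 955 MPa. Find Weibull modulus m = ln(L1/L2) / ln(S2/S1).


Formula: m = ln(L1/L2) / ln(S2/S1)
Step 1: ln(L1/L2) = ln(50/200) = -1.38629
Step 2: S2/S1 = 955/1318 = 0.72458
Step 3: ln(S2/S1) = ln(0.72458) = -0.32216
Step 4: m = -1.38629 / -0.32216 = 4.30

4.30 (Weibull m)


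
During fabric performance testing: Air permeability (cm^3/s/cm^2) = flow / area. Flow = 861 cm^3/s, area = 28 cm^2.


Formula: Air Permeability = Airflow / Test Area
AP = 861 cm^3/s / 28 cm^2
AP = 30.8 cm^3/s/cm^2

30.8 cm^3/s/cm^2


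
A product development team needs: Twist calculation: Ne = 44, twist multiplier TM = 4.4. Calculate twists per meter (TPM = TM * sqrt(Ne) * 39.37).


Formula: TPM = TM * sqrt(Ne) * 39.37
Step 1: sqrt(Ne) = sqrt(44) = 6.6332
Step 2: TM * sqrt(Ne) = 4.4 * 6.6332 = 29.1861
Step 3: TPM = 29.1861 * 39.37 = 1149 twists/m

1149 twists/m


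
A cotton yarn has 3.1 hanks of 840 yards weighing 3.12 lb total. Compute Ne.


Formula: Ne = hanks / mass_lb
Substituting: Ne = 3.1 / 3.12
Ne = 1.0

1.0 Ne


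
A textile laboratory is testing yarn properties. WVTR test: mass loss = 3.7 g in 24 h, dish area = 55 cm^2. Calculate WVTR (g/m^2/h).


Formula: WVTR = mass_loss / (area * time)
Step 1: Convert area: 55 cm^2 = 0.0055 m^2
Step 2: WVTR = 3.7 g / (0.0055 m^2 * 24 h)
Step 3: WVTR = 3.7 / 0.132 = 28.0 g/m^2/h

28.0 g/m^2/h


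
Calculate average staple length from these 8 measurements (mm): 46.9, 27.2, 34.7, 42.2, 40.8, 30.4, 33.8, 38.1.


Formula: Mean = sum of lengths / count
Sum = 46.9 + 27.2 + 34.7 + 42.2 + 40.8 + 30.4 + 33.8 + 38.1
Sum = 294.1 mm
Mean = 294.1 / 8 = 36.76 mm

36.76 mm


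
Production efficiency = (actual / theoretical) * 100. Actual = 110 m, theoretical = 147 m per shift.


Formula: Efficiency% = (Actual output / Theoretical output) * 100
Efficiency% = (110 / 147) * 100
Efficiency% = 0.748299 * 100 = 74.8299% ≈ 74.8%

74.8%


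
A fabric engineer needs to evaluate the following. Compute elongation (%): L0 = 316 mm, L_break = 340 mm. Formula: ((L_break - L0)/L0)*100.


Formula: Elongation (%) = ((L_break - L0) / L0) * 100
Step 1: Extension = 340 - 316 = 24 mm
Step 2: Elongation = (24 / 316) * 100
Step 3: Elongation = 0.075949 * 100 = 7.5949% ≈ 7.6%

7.6%


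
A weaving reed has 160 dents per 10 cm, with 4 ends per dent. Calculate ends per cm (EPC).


Formula: EPC = (dents per 10 cm * ends per dent) / 10
Step 1: Total ends per 10 cm = 160 * 4 = 640
Step 2: EPC = 640 / 10 = 64.0 ends/cm

64.0 ends/cm


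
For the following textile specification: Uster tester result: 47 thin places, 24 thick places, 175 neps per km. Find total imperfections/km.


Formula: Total = thin places + thick places + neps
Total = 47 + 24 + 175
Total = 246 imperfections/km

246 imperfections/km


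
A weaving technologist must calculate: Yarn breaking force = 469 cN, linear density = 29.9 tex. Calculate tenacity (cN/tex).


Formula: Tenacity = Breaking force / Linear density
Tenacity = 469 cN / 29.9 tex
Tenacity = 15.69 cN/tex

15.69 cN/tex


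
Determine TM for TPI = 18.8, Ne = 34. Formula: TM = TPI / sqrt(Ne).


Formula: TM = TPI / sqrt(Ne)
Step 1: sqrt(Ne) = sqrt(34) = 5.831
Step 2: TM = 18.8 / 5.831 = 3.22

3.22 TM


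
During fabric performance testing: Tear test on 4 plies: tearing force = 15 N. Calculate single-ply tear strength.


Formula: Per-ply strength = Total force / Number of plies
Per-ply = 15 N / 4
Per-ply = 3.75 N

3.75 N


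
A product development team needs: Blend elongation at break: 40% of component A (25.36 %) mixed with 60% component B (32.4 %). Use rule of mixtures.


Formula: Blend property = (fraction_A * property_A) + (fraction_B * property_B)
Step 1: Contribution A = 40/100 * 25.36 % = 10.144 %
Step 2: Contribution B = 60/100 * 32.4 % = 19.44 %
Step 3: Blend elongation at break = 10.144 + 19.44 = 29.584 %

29.584 %


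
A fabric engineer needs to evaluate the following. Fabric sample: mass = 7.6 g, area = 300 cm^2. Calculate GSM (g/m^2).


Formula: GSM = mass_g / area_m2
Step 1: Convert area: 300 cm^2 = 300 / 10000 = 0.03 m^2
Step 2: GSM = 7.6 g / 0.03 m^2 = 253.3 g/m^2

253.3 g/m^2


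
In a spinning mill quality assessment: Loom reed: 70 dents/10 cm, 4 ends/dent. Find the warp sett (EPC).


Formula: EPC = (dents per 10 cm * ends per dent) / 10
Step 1: Total ends per 10 cm = 70 * 4 = 280
Step 2: EPC = 280 / 10 = 28.0 ends/cm

28.0 ends/cm


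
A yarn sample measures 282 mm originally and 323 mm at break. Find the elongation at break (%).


Formula: Elongation (%) = ((L_break - L0) / L0) * 100
Step 1: Extension = 323 - 282 = 41 mm
Step 2: Elongation = (41 / 282) * 100
Step 3: Elongation = 0.14539 * 100 = 14.539% ≈ 14.5%

14.5%


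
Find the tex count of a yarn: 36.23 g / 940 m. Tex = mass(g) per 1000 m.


Formula: Tex = (mass_g / length_m) * 1000
Substituting: Tex = (36.23 / 940) * 1000
Intermediate: 36.23 / 940 = 0.03854255 g/m
Tex = 0.03854255 * 1000 = 38.54 tex

38.54 tex


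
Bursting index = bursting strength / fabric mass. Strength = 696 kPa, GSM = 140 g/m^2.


Formula: Bursting Index = Bursting Strength / Fabric GSM
BI = 696 kPa / 140 g/m^2
BI = 4.971 kPa/(g/m^2)

4.971 kPa/(g/m^2)


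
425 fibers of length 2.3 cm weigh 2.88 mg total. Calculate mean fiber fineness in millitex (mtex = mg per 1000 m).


Formula: fineness (mtex) = mass (mg) / total length (km) = (mass_mg / total_length_m) * 1000
Step 1: Convert fiber length: 2.3 cm = 0.023 m
Step 2: Total fiber length = 425 * 0.023 = 9.775 m
Step 3: Linear density = 2.88 mg / 9.775 m = 0.2946 mg/m
Step 4: fineness = 0.2946 * 1000 = 294.6 mtex

294.6 mtex


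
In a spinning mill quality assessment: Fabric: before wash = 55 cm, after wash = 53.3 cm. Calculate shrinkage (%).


Formula: Shrinkage% = ((L_before - L_after) / L_before) * 100
Step 1: Shrinkage = 55 - 53.3 = 1.7 cm
Step 2: Shrinkage% = (1.7 / 55) * 100
Step 3: Shrinkage% = 0.030909 * 100 = 3.0909% ≈ 3.1%

3.1%


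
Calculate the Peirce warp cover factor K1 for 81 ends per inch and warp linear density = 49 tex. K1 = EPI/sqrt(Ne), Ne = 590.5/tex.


Formula: K1 = EPI / sqrt(Ne), with Ne = 590.5 / tex_warp
Step 1: Ne = 590.5 / 49 = 12.051
Step 2: sqrt(Ne) = sqrt(12.051) = 3.4715
Step 3: K1 = 81 / 3.4715 = 23.3

23.3


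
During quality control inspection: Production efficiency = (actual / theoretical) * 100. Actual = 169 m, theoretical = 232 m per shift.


Formula: Efficiency% = (Actual output / Theoretical output) * 100
Efficiency% = (169 / 232) * 100
Efficiency% = 0.728448 * 100 = 72.8448% ≈ 72.8%

72.8%


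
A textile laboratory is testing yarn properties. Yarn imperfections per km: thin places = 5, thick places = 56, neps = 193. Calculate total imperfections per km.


Formula: Total = thin places + thick places + neps
Total = 5 + 56 + 193
Total = 254 imperfections/km

254 imperfections/km


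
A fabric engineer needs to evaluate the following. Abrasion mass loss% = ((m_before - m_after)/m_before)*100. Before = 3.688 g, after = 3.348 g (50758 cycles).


Formula: Mass loss% = ((m_before - m_after) / m_before) * 100
Step 1: Mass loss = 3.688 - 3.348 = 0.34 g
Step 2: Ratio = 0.34 / 3.688 = 0.0921909
Step 3: Mass loss% = 0.0921909 * 100 = 9.21909% ≈ 9.22%

9.22%


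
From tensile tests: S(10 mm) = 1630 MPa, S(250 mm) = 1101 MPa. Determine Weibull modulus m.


Formula: m = ln(L1/L2) / ln(S2/S1)
Step 1: ln(L1/L2) = ln(10/250) = -3.21888
Step 2: S2/S1 = 1101/1630 = 0.67546
Step 3: ln(S2/S1) = ln(0.67546) = -0.39236
Step 4: m = -3.21888 / -0.39236 = 8.20

8.20 (Weibull m)


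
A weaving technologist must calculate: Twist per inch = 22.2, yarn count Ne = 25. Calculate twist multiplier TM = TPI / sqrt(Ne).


Formula: TM = TPI / sqrt(Ne)
Step 1: sqrt(Ne) = sqrt(25) = 5
Step 2: TM = 22.2 / 5 = 4.44

4.44 TM


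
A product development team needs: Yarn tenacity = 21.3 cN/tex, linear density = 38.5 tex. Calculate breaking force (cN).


Formula: Breaking force = Tenacity * Linear density
F = 21.3 cN/tex * 38.5 tex
F = 820.05 cN

820.05 cN


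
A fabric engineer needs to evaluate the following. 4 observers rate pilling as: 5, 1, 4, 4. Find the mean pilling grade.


Formula: Mean = sum / count
Sum = 5 + 1 + 4 + 4 = 14
Mean = 14 / 4 = 3.5

3.5


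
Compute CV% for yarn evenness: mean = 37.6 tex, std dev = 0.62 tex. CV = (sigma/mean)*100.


Formula: CV% = (standard deviation / mean) * 100
Step 1: Ratio = 0.62 / 37.6 = 0.016489
Step 2: CV% = 0.016489 * 100 = 1.6489% ≈ 1.6%

1.6%


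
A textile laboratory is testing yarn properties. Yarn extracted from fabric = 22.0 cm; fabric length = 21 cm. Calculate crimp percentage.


Formula: Crimp% = ((L_yarn - L_fabric) / L_fabric) * 100
Step 1: Extension = 22.0 - 21 = 1.0 cm
Step 2: Crimp% = (1.0 / 21) * 100
Step 3: Crimp% = 0.047619 * 100 = 4.7619% ≈ 4.8%

4.8%


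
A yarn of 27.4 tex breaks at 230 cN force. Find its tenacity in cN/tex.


Formula: Tenacity = Breaking force / Linear density
Tenacity = 230 cN / 27.4 tex
Tenacity = 8.39 cN/tex

8.39 cN/tex


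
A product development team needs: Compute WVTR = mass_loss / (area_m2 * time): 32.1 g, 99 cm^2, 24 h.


Formula: WVTR = mass_loss / (area * time)
Step 1: Convert area: 99 cm^2 = 0.0099 m^2
Step 2: WVTR = 32.1 g / (0.0099 m^2 * 24 h)
Step 3: WVTR = 32.1 / 0.2376 = 135.1 g/m^2/h

135.1 g/m^2/h


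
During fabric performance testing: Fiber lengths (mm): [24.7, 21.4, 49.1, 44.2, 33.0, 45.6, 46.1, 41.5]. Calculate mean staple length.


Formula: Mean = sum of lengths / count
Sum = 24.7 + 21.4 + 49.1 + 44.2 + 33.0 + 45.6 + 46.1 + 41.5
Sum = 305.6 mm
Mean = 305.6 / 8 = 38.20 mm

38.20 mm


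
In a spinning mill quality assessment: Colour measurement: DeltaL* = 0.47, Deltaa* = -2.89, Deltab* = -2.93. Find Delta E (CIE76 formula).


Formula: Delta E = sqrt(dL*^2 + da*^2 + db*^2)
Step 1: dL*^2 = 0.47^2 = 0.2209
Step 2: da*^2 = (-2.89)^2 = 8.3521
Step 3: db*^2 = (-2.93)^2 = 8.5849
Step 4: Sum = 0.2209 + 8.3521 + 8.5849 = 17.1579
Step 5: Delta E = sqrt(17.1579) = 4.14

4.14 Delta E


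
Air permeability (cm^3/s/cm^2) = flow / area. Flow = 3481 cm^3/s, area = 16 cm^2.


Formula: Air Permeability = Airflow / Test Area
AP = 3481 cm^3/s / 16 cm^2
AP = 217.6 cm^3/s/cm^2

217.6 cm^3/s/cm^2


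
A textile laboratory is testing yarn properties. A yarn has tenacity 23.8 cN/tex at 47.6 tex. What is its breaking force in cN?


Formula: Breaking force = Tenacity * Linear density
F = 23.8 cN/tex * 47.6 tex
F = 1132.88 cN

1132.88 cN


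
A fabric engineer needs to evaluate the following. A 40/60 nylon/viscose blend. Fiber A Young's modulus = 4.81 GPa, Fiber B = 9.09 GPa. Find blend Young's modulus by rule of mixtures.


Formula: Blend property = (fraction_A * property_A) + (fraction_B * property_B)
Step 1: Contribution A = 40/100 * 4.81 GPa = 1.924 GPa
Step 2: Contribution B = 60/100 * 9.09 GPa = 5.454 GPa
Step 3: Blend Young's modulus = 1.924 + 5.454 = 7.378 GPa

7.378 GPa


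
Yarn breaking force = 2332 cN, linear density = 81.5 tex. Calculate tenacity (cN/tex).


Formula: Tenacity = Breaking force / Linear density
Tenacity = 2332 cN / 81.5 tex
Tenacity = 28.61 cN/tex

28.61 cN/tex


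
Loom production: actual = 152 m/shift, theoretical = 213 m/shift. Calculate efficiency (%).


Formula: Efficiency% = (Actual output / Theoretical output) * 100
Efficiency% = (152 / 213) * 100
Efficiency% = 0.713615 * 100 = 71.3615% ≈ 71.4%

71.4%


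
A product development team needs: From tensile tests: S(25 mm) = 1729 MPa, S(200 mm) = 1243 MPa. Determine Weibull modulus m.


Formula: m = ln(L1/L2) / ln(S2/S1)
Step 1: ln(L1/L2) = ln(25/200) = -2.07944
Step 2: S2/S1 = 1243/1729 = 0.71891
Step 3: ln(S2/S1) = ln(0.71891) = -0.33002
Step 4: m = -2.07944 / -0.33002 = 6.30

6.30 (Weibull m)


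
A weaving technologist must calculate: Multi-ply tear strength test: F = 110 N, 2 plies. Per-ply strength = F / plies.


Formula: Per-ply strength = Total force / Number of plies
Per-ply = 110 N / 2
Per-ply = 55 N

55 N


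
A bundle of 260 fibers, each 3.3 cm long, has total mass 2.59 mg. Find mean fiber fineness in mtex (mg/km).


Formula: fineness (mtex) = mass (mg) / total length (km) = (mass_mg / total_length_m) * 1000
Step 1: Convert fiber length: 3.3 cm = 0.033 m
Step 2: Total fiber length = 260 * 0.033 = 8.58 m
Step 3: Linear density = 2.59 mg / 8.58 m = 0.3019 mg/m
Step 4: fineness = 0.3019 * 1000 = 301.9 mtex

301.9 mtex


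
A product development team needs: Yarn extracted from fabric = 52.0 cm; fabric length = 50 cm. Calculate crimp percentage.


Formula: Crimp% = ((L_yarn - L_fabric) / L_fabric) * 100
Step 1: Extension = 52.0 - 50 = 2.0 cm
Step 2: Crimp% = (2.0 / 50) * 100
Step 3: Crimp% = 0.04 * 100 = 4.0%

4.0%


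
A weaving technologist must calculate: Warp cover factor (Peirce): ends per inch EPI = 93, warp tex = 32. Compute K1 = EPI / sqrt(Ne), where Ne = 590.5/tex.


Formula: K1 = EPI / sqrt(Ne), with Ne = 590.5 / tex_warp
Step 1: Ne = 590.5 / 32 = 18.453
Step 2: sqrt(Ne) = sqrt(18.453) = 4.2957
Step 3: K1 = 93 / 4.2957 = 21.6

21.6


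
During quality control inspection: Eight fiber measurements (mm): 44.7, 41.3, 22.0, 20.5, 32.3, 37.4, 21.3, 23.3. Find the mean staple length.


Formula: Mean = sum of lengths / count
Sum = 44.7 + 41.3 + 22.0 + 20.5 + 32.3 + 37.4 + 21.3 + 23.3
Sum = 242.8 mm
Mean = 242.8 / 8 = 30.35 mm

30.35 mm


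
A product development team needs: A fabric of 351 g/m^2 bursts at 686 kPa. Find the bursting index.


Formula: Bursting Index = Bursting Strength / Fabric GSM
BI = 686 kPa / 351 g/m^2
BI = 1.954 kPa/(g/m^2)

1.954 kPa/(g/m^2)


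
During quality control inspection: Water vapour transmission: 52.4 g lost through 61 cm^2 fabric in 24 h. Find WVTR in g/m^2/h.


Formula: WVTR = mass_loss / (area * time)
Step 1: Convert area: 61 cm^2 = 0.0061 m^2
Step 2: WVTR = 52.4 g / (0.0061 m^2 * 24 h)
Step 3: WVTR = 52.4 / 0.1464 = 357.9 g/m^2/h

357.9 g/m^2/h


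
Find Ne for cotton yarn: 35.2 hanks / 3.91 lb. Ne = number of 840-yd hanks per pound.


Formula: Ne = hanks / mass_lb
Substituting: Ne = 35.2 / 3.91
Ne = 9.0

9.0 Ne


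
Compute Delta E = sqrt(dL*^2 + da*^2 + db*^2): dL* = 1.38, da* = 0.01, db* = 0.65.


Formula: Delta E = sqrt(dL*^2 + da*^2 + db*^2)
Step 1: dL*^2 = 1.38^2 = 1.9044
Step 2: da*^2 = 0.01^2 = 0.0001
Step 3: db*^2 = 0.65^2 = 0.4225
Step 4: Sum = 1.9044 + 0.0001 + 0.4225 = 2.327
Step 5: Delta E = sqrt(2.327) = 1.53

1.53 Delta E


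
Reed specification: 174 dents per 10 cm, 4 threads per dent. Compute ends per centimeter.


Formula: EPC = (dents per 10 cm * ends per dent) / 10
Step 1: Total ends per 10 cm = 174 * 4 = 696
Step 2: EPC = 696 / 10 = 69.6 ends/cm

69.6 ends/cm


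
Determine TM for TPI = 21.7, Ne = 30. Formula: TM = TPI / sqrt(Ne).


Formula: TM = TPI / sqrt(Ne)
Step 1: sqrt(Ne) = sqrt(30) = 5.4772
Step 2: TM = 21.7 / 5.4772 = 3.96

3.96 TM


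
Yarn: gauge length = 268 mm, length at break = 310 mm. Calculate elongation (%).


Formula: Elongation (%) = ((L_break - L0) / L0) * 100
Step 1: Extension = 310 - 268 = 42 mm
Step 2: Elongation = (42 / 268) * 100
Step 3: Elongation = 0.156716 * 100 = 15.6716% ≈ 15.7%

15.7%


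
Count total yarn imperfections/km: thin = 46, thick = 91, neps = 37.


Formula: Total = thin places + thick places + neps
Total = 46 + 91 + 37
Total = 174 imperfections/km

174 imperfections/km


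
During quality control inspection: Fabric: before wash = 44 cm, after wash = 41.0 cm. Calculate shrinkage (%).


Formula: Shrinkage% = ((L_before - L_after) / L_before) * 100
Step 1: Shrinkage = 44 - 41.0 = 3.0 cm
Step 2: Shrinkage% = (3.0 / 44) * 100
Step 3: Shrinkage% = 0.068182 * 100 = 6.8182% ≈ 6.8%

6.8%


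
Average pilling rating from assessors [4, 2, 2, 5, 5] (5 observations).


Formula: Mean = sum / count
Sum = 4 + 2 + 2 + 5 + 5 = 18
Mean = 18 / 5 = 3.6

3.6


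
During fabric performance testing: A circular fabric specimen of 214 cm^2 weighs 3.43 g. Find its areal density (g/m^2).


Formula: GSM = mass_g / area_m2
Step 1: Convert area: 214 cm^2 = 214 / 10000 = 0.0214 m^2
Step 2: GSM = 3.43 g / 0.0214 m^2 = 160.3 g/m^2

160.3 g/m^2


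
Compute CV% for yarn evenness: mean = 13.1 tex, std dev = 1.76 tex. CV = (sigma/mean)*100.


Formula: CV% = (standard deviation / mean) * 100
Step 1: Ratio = 1.76 / 13.1 = 0.134351
Step 2: CV% = 0.134351 * 100 = 13.4351% ≈ 13.4%

13.4%


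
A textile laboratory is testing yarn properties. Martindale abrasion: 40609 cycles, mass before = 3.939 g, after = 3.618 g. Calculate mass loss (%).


Formula: Mass loss% = ((m_before - m_after) / m_before) * 100
Step 1: Mass loss = 3.939 - 3.618 = 0.321 g
Step 2: Ratio = 0.321 / 3.939 = 0.0814928
Step 3: Mass loss% = 0.0814928 * 100 = 8.14928% ≈ 8.15%

8.15%


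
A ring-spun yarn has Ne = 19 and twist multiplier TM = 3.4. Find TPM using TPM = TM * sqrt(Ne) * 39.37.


Formula: TPM = TM * sqrt(Ne) * 39.37
Step 1: sqrt(Ne) = sqrt(19) = 4.3589
Step 2: TM * sqrt(Ne) = 3.4 * 4.3589 = 14.8203
Step 3: TPM = 14.8203 * 39.37 = 583 twists/m

583 twists/m


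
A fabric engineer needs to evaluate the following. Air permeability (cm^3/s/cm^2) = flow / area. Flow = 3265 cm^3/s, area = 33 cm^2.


Formula: Air Permeability = Airflow / Test Area
AP = 3265 cm^3/s / 33 cm^2
AP = 98.9 cm^3/s/cm^2

98.9 cm^3/s/cm^2


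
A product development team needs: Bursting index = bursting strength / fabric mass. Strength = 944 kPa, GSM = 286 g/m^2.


Formula: Bursting Index = Bursting Strength / Fabric GSM
BI = 944 kPa / 286 g/m^2
BI = 3.301 kPa/(g/m^2)

3.301 kPa/(g/m^2)


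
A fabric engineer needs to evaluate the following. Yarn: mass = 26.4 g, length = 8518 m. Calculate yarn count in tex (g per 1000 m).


Formula: Tex = (mass_g / length_m) * 1000
Substituting: Tex = (26.4 / 8518) * 1000
Intermediate: 26.4 / 8518 = 0.00309932 g/m
Tex = 0.00309932 * 1000 = 3.10 tex

3.10 tex


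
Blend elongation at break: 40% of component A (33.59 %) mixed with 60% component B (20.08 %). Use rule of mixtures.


Formula: Blend property = (fraction_A * property_A) + (fraction_B * property_B)
Step 1: Contribution A = 40/100 * 33.59 % = 13.436 %
Step 2: Contribution B = 60/100 * 20.08 % = 12.048 %
Step 3: Blend elongation at break = 13.436 + 12.048 = 25.484 %

25.484 %


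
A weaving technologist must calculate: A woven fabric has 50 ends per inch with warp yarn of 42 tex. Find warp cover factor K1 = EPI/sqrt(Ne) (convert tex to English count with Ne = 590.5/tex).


Formula: K1 = EPI / sqrt(Ne), with Ne = 590.5 / tex_warp
Step 1: Ne = 590.5 / 42 = 14.06
Step 2: sqrt(Ne) = sqrt(14.06) = 3.7497
Step 3: K1 = 50 / 3.7497 = 13.3

13.3


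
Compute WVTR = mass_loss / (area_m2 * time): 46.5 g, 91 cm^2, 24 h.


Formula: WVTR = mass_loss / (area * time)
Step 1: Convert area: 91 cm^2 = 0.0091 m^2
Step 2: WVTR = 46.5 g / (0.0091 m^2 * 24 h)
Step 3: WVTR = 46.5 / 0.2184 = 212.9 g/m^2/h

212.9 g/m^2/h


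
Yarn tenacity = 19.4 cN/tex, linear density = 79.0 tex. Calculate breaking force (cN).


Formula: Breaking force = Tenacity * Linear density
F = 19.4 cN/tex * 79.0 tex
F = 1532.60 cN

1532.60 cN


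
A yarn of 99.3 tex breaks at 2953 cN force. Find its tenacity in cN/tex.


Formula: Tenacity = Breaking force / Linear density
Tenacity = 2953 cN / 99.3 tex
Tenacity = 29.74 cN/tex

29.74 cN/tex


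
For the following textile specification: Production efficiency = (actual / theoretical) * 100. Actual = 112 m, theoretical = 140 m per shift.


Formula: Efficiency% = (Actual output / Theoretical output) * 100
Efficiency% = (112 / 140) * 100
Efficiency% = 0.8 * 100 = 80.0%

80.0%


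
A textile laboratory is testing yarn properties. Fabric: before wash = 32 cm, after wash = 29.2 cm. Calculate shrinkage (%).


Formula: Shrinkage% = ((L_before - L_after) / L_before) * 100
Step 1: Shrinkage = 32 - 29.2 = 2.8 cm
Step 2: Shrinkage% = (2.8 / 32) * 100
Step 3: Shrinkage% = 0.0875 * 100 = 8.75% ≈ 8.8%

8.8%


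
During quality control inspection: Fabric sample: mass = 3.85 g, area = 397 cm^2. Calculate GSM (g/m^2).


Formula: GSM = mass_g / area_m2
Step 1: Convert area: 397 cm^2 = 397 / 10000 = 0.0397 m^2
Step 2: GSM = 3.85 g / 0.0397 m^2 = 97.0 g/m^2

97.0 g/m^2


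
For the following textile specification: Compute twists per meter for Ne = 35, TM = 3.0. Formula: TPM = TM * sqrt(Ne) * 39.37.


Formula: TPM = TM * sqrt(Ne) * 39.37
Step 1: sqrt(Ne) = sqrt(35) = 5.9161
Step 2: TM * sqrt(Ne) = 3.0 * 5.9161 = 17.7483
Step 3: TPM = 17.7483 * 39.37 = 699 twists/m

699 twists/m


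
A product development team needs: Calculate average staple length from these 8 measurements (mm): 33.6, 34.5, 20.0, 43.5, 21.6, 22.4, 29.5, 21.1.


Formula: Mean = sum of lengths / count
Sum = 33.6 + 34.5 + 20.0 + 43.5 + 21.6 + 22.4 + 29.5 + 21.1
Sum = 226.2 mm
Mean = 226.2 / 8 = 28.28 mm

28.28 mm


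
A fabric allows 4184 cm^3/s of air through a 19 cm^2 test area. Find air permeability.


Formula: Air Permeability = Airflow / Test Area
AP = 4184 cm^3/s / 19 cm^2
AP = 220.2 cm^3/s/cm^2

220.2 cm^3/s/cm^2


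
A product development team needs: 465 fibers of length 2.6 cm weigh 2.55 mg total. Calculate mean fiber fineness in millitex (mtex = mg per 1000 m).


Formula: fineness (mtex) = mass (mg) / total length (km) = (mass_mg / total_length_m) * 1000
Step 1: Convert fiber length: 2.6 cm = 0.026 m
Step 2: Total fiber length = 465 * 0.026 = 12.09 m
Step 3: Linear density = 2.55 mg / 12.09 m = 0.2109 mg/m
Step 4: fineness = 0.2109 * 1000 = 210.9 mtex

210.9 mtex


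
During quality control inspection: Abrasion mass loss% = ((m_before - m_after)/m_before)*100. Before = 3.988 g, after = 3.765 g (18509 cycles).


Formula: Mass loss% = ((m_before - m_after) / m_before) * 100
Step 1: Mass loss = 3.988 - 3.765 = 0.223 g
Step 2: Ratio = 0.223 / 3.988 = 0.0559178
Step 3: Mass loss% = 0.0559178 * 100 = 5.59178% ≈ 5.59%

5.59%


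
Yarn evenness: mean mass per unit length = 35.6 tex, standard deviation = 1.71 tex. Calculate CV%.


Formula: CV% = (standard deviation / mean) * 100
Step 1: Ratio = 1.71 / 35.6 = 0.048034
Step 2: CV% = 0.048034 * 100 = 4.8034% ≈ 4.8%

4.8%


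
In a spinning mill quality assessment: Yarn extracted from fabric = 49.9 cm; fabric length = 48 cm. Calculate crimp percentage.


Formula: Crimp% = ((L_yarn - L_fabric) / L_fabric) * 100
Step 1: Extension = 49.9 - 48 = 1.9 cm
Step 2: Crimp% = (1.9 / 48) * 100
Step 3: Crimp% = 0.039583 * 100 = 3.9583% ≈ 4.0%

4.0%


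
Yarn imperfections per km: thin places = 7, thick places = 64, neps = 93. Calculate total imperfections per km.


Formula: Total = thin places + thick places + neps
Total = 7 + 64 + 93
Total = 164 imperfections/km

164 imperfections/km


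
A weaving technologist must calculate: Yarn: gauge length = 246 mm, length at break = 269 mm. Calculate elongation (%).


Formula: Elongation (%) = ((L_break - L0) / L0) * 100
Step 1: Extension = 269 - 246 = 23 mm
Step 2: Elongation = (23 / 246) * 100
Step 3: Elongation = 0.093496 * 100 = 9.3496% ≈ 9.3%

9.3%


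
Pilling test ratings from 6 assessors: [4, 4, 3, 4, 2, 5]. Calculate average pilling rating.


Formula: Mean = sum / count
Sum = 4 + 4 + 3 + 4 + 2 + 5 = 22
Mean = 22 / 6 = 3.7

3.7


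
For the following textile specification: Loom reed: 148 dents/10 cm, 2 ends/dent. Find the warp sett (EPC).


Formula: EPC = (dents per 10 cm * ends per dent) / 10
Step 1: Total ends per 10 cm = 148 * 2 = 296
Step 2: EPC = 296 / 10 = 29.6 ends/cm

29.6 ends/cm


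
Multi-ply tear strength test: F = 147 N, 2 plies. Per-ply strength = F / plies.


Formula: Per-ply strength = Total force / Number of plies
Per-ply = 147 N / 2
Per-ply = 73.5 N

73.5 N


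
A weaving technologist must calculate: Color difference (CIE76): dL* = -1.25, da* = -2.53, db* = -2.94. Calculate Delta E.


Formula: Delta E = sqrt(dL*^2 + da*^2 + db*^2)
Step 1: dL*^2 = (-1.25)^2 = 1.5625
Step 2: da*^2 = (-2.53)^2 = 6.4009
Step 3: db*^2 = (-2.94)^2 = 8.6436
Step 4: Sum = 1.5625 + 6.4009 + 8.6436 = 16.607
Step 5: Delta E = sqrt(16.607) = 4.08

4.08 Delta E


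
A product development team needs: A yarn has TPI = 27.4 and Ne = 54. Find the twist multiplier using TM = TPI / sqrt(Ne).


Formula: TM = TPI / sqrt(Ne)
Step 1: sqrt(Ne) = sqrt(54) = 7.3485
Step 2: TM = 27.4 / 7.3485 = 3.73

3.73 TM


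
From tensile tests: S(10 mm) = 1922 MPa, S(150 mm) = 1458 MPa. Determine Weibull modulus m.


Formula: m = ln(L1/L2) / ln(S2/S1)
Step 1: ln(L1/L2) = ln(10/150) = -2.70805
Step 2: S2/S1 = 1458/1922 = 0.75858
Step 3: ln(S2/S1) = ln(0.75858) = -0.27631
Step 4: m = -2.70805 / -0.27631 = 9.80

9.80 (Weibull m)


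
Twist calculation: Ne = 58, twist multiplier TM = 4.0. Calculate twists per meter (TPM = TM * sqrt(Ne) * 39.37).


Formula: TPM = TM * sqrt(Ne) * 39.37
Step 1: sqrt(Ne) = sqrt(58) = 7.6158
Step 2: TM * sqrt(Ne) = 4.0 * 7.6158 = 30.4632
Step 3: TPM = 30.4632 * 39.37 = 1199 twists/m

1199 twists/m


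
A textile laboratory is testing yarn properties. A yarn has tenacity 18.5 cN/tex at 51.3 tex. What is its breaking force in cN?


Formula: Breaking force = Tenacity * Linear density
F = 18.5 cN/tex * 51.3 tex
F = 949.05 cN

949.05 cN


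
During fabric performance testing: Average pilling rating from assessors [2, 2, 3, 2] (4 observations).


Formula: Mean = sum / count
Sum = 2 + 2 + 3 + 2 = 9
Mean = 9 / 4 = 2.3

2.3


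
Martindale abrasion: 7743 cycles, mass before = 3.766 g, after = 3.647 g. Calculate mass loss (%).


Formula: Mass loss% = ((m_before - m_after) / m_before) * 100
Step 1: Mass loss = 3.766 - 3.647 = 0.119 g
Step 2: Ratio = 0.119 / 3.766 = 0.0315985
Step 3: Mass loss% = 0.0315985 * 100 = 3.15985% ≈ 3.16%

3.16%


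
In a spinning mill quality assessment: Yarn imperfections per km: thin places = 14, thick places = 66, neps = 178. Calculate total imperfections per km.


Formula: Total = thin places + thick places + neps
Total = 14 + 66 + 178
Total = 258 imperfections/km

258 imperfections/km


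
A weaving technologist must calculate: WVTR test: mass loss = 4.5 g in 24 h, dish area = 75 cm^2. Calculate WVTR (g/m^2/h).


Formula: WVTR = mass_loss / (area * time)
Step 1: Convert area: 75 cm^2 = 0.0075 m^2
Step 2: WVTR = 4.5 g / (0.0075 m^2 * 24 h)
Step 3: WVTR = 4.5 / 0.18 = 25.0 g/m^2/h

25.0 g/m^2/h


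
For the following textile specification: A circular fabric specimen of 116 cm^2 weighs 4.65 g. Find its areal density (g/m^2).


Formula: GSM = mass_g / area_m2
Step 1: Convert area: 116 cm^2 = 116 / 10000 = 0.0116 m^2
Step 2: GSM = 4.65 g / 0.0116 m^2 = 400.9 g/m^2

400.9 g/m^2


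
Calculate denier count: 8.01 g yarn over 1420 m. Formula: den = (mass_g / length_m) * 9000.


Formula: den = (mass_g / length_m) * 9000
Substituting: den = (8.01 / 1420) * 9000
Intermediate: 8.01 / 1420 = 0.00564085 g/m
den = 0.00564085 * 9000 = 50.8 denier

50.8 denier


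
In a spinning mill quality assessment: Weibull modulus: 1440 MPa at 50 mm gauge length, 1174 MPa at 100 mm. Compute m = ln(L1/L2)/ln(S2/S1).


Formula: m = ln(L1/L2) / ln(S2/S1)
Step 1: ln(L1/L2) = ln(50/100) = -0.69315
Step 2: S2/S1 = 1174/1440 = 0.81528
Step 3: ln(S2/S1) = ln(0.81528) = -0.20422
Step 4: m = -0.69315 / -0.20422 = 3.39

3.39 (Weibull m)


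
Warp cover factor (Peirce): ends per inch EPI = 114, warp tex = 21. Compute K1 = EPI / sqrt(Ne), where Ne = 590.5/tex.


Formula: K1 = EPI / sqrt(Ne), with Ne = 590.5 / tex_warp
Step 1: Ne = 590.5 / 21 = 28.119
Step 2: sqrt(Ne) = sqrt(28.119) = 5.3027
Step 3: K1 = 114 / 5.3027 = 21.5

21.5


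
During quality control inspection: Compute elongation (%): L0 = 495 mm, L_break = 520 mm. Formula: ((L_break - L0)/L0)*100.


Formula: Elongation (%) = ((L_break - L0) / L0) * 100
Step 1: Extension = 520 - 495 = 25 mm
Step 2: Elongation = (25 / 495) * 100
Step 3: Elongation = 0.050505 * 100 = 5.0505% ≈ 5.1%

5.1%


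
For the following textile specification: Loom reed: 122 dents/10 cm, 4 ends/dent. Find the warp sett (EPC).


Formula: EPC = (dents per 10 cm * ends per dent) / 10
Step 1: Total ends per 10 cm = 122 * 4 = 488
Step 2: EPC = 488 / 10 = 48.8 ends/cm

48.8 ends/cm


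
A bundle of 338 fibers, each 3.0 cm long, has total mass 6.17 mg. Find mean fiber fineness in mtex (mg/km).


Formula: fineness (mtex) = mass (mg) / total length (km) = (mass_mg / total_length_m) * 1000
Step 1: Convert fiber length: 3.0 cm = 0.03 m
Step 2: Total fiber length = 338 * 0.03 = 10.14 m
Step 3: Linear density = 6.17 mg / 10.14 m = 0.6085 mg/m
Step 4: fineness = 0.6085 * 1000 = 608.5 mtex

608.5 mtex


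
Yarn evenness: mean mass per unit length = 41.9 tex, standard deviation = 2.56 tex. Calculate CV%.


Formula: CV% = (standard deviation / mean) * 100
Step 1: Ratio = 2.56 / 41.9 = 0.061098
Step 2: CV% = 0.061098 * 100 = 6.1098% ≈ 6.1%

6.1%


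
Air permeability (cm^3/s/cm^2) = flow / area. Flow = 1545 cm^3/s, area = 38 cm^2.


Formula: Air Permeability = Airflow / Test Area
AP = 1545 cm^3/s / 38 cm^2
AP = 40.7 cm^3/s/cm^2

40.7 cm^3/s/cm^2


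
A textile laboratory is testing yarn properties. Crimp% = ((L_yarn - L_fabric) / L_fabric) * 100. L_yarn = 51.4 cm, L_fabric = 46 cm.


Formula: Crimp% = ((L_yarn - L_fabric) / L_fabric) * 100
Step 1: Extension = 51.4 - 46 = 5.4 cm
Step 2: Crimp% = (5.4 / 46) * 100
Step 3: Crimp% = 0.117391 * 100 = 11.7391% ≈ 11.7%

11.7%


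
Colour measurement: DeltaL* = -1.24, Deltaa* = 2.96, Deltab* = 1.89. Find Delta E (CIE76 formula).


Formula: Delta E = sqrt(dL*^2 + da*^2 + db*^2)
Step 1: dL*^2 = (-1.24)^2 = 1.5376
Step 2: da*^2 = 2.96^2 = 8.7616
Step 3: db*^2 = 1.89^2 = 3.5721
Step 4: Sum = 1.5376 + 8.7616 + 3.5721 = 13.8713
Step 5: Delta E = sqrt(13.8713) = 3.72

3.72 Delta E


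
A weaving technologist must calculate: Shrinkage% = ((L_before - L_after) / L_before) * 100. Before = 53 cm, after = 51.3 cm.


Formula: Shrinkage% = ((L_before - L_after) / L_before) * 100
Step 1: Shrinkage = 53 - 51.3 = 1.7 cm
Step 2: Shrinkage% = (1.7 / 53) * 100
Step 3: Shrinkage% = 0.032075 * 100 = 3.2075% ≈ 3.2%

3.2%


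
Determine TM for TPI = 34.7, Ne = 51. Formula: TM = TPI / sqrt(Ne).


Formula: TM = TPI / sqrt(Ne)
Step 1: sqrt(Ne) = sqrt(51) = 7.1414
Step 2: TM = 34.7 / 7.1414 = 4.86

4.86 TM


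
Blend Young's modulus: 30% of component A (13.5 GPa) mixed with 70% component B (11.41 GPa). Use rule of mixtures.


Formula: Blend property = (fraction_A * property_A) + (fraction_B * property_B)
Step 1: Contribution A = 30/100 * 13.5 GPa = 4.05 GPa
Step 2: Contribution B = 70/100 * 11.41 GPa = 7.987 GPa
Step 3: Blend Young's modulus = 4.05 + 7.987 = 12.037 GPa

12.037 GPa


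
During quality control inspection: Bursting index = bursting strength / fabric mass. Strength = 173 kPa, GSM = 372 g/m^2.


Formula: Bursting Index = Bursting Strength / Fabric GSM
BI = 173 kPa / 372 g/m^2
BI = 0.465 kPa/(g/m^2)

0.465 kPa/(g/m^2)


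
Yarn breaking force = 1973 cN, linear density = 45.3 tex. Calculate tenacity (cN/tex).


Formula: Tenacity = Breaking force / Linear density
Tenacity = 1973 cN / 45.3 tex
Tenacity = 43.55 cN/tex

43.55 cN/tex


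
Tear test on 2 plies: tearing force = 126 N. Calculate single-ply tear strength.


Formula: Per-ply strength = Total force / Number of plies
Per-ply = 126 N / 2
Per-ply = 63 N

63 N


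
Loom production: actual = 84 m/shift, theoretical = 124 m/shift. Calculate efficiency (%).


Formula: Efficiency% = (Actual output / Theoretical output) * 100
Efficiency% = (84 / 124) * 100
Efficiency% = 0.677419 * 100 = 67.7419% ≈ 67.7%

67.7%


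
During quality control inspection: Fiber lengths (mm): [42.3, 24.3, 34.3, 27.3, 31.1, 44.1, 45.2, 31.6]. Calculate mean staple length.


Formula: Mean = sum of lengths / count
Sum = 42.3 + 24.3 + 34.3 + 27.3 + 31.1 + 44.1 + 45.2 + 31.6
Sum = 280.2 mm
Mean = 280.2 / 8 = 35.03 mm

35.03 mm


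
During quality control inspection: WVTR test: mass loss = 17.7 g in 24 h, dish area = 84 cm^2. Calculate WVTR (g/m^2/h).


Formula: WVTR = mass_loss / (area * time)
Step 1: Convert area: 84 cm^2 = 0.0084 m^2
Step 2: WVTR = 17.7 g / (0.0084 m^2 * 24 h)
Step 3: WVTR = 17.7 / 0.2016 = 87.8 g/m^2/h

87.8 g/m^2/h


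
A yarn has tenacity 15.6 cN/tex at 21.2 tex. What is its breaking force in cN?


Formula: Breaking force = Tenacity * Linear density
F = 15.6 cN/tex * 21.2 tex
F = 330.72 cN

330.72 cN


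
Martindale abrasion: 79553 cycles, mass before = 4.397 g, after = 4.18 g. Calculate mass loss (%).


Formula: Mass loss% = ((m_before - m_after) / m_before) * 100
Step 1: Mass loss = 4.397 - 4.18 = 0.217 g
Step 2: Ratio = 0.217 / 4.397 = 0.0493518
Step 3: Mass loss% = 0.0493518 * 100 = 4.93518% ≈ 4.94%

4.94%


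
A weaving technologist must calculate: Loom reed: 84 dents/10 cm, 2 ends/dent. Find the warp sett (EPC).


Formula: EPC = (dents per 10 cm * ends per dent) / 10
Step 1: Total ends per 10 cm = 84 * 2 = 168
Step 2: EPC = 168 / 10 = 16.8 ends/cm

16.8 ends/cm


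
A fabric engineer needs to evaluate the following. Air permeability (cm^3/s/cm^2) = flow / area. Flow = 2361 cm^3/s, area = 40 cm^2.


Formula: Air Permeability = Airflow / Test Area
AP = 2361 cm^3/s / 40 cm^2
AP = 59.0 cm^3/s/cm^2

59.0 cm^3/s/cm^2


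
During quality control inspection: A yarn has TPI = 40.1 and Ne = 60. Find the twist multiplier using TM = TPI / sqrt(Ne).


Formula: TM = TPI / sqrt(Ne)
Step 1: sqrt(Ne) = sqrt(60) = 7.746
Step 2: TM = 40.1 / 7.746 = 5.18

5.18 TM


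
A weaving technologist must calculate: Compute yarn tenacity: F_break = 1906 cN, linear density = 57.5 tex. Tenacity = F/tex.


Formula: Tenacity = Breaking force / Linear density
Tenacity = 1906 cN / 57.5 tex
Tenacity = 33.15 cN/tex

33.15 cN/tex


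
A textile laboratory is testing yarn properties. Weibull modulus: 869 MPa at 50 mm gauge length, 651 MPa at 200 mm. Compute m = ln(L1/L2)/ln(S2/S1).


Formula: m = ln(L1/L2) / ln(S2/S1)
Step 1: ln(L1/L2) = ln(50/200) = -1.38629
Step 2: S2/S1 = 651/869 = 0.74914
Step 3: ln(S2/S1) = ln(0.74914) = -0.28883
Step 4: m = -1.38629 / -0.28883 = 4.80

4.80 (Weibull m)


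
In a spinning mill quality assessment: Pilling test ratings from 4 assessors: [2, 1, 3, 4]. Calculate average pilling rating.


Formula: Mean = sum / count
Sum = 2 + 1 + 3 + 4 = 10
Mean = 10 / 4 = 2.5

2.5


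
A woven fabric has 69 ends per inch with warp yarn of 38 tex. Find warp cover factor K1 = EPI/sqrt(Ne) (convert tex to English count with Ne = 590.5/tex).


Formula: K1 = EPI / sqrt(Ne), with Ne = 590.5 / tex_warp
Step 1: Ne = 590.5 / 38 = 15.539
Step 2: sqrt(Ne) = sqrt(15.539) = 3.942
Step 3: K1 = 69 / 3.942 = 17.5

17.5


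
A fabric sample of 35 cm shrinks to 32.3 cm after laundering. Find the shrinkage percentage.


Formula: Shrinkage% = ((L_before - L_after) / L_before) * 100
Step 1: Shrinkage = 35 - 32.3 = 2.7 cm
Step 2: Shrinkage% = (2.7 / 35) * 100
Step 3: Shrinkage% = 0.077143 * 100 = 7.7143% ≈ 7.7%

7.7%


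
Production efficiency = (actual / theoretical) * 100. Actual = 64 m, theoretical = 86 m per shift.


Formula: Efficiency% = (Actual output / Theoretical output) * 100
Efficiency% = (64 / 86) * 100
Efficiency% = 0.744186 * 100 = 74.4186% ≈ 74.4%

74.4%


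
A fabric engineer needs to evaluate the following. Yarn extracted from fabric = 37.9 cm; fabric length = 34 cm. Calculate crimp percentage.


Formula: Crimp% = ((L_yarn - L_fabric) / L_fabric) * 100
Step 1: Extension = 37.9 - 34 = 3.9 cm
Step 2: Crimp% = (3.9 / 34) * 100
Step 3: Crimp% = 0.114706 * 100 = 11.4706% ≈ 11.5%

11.5%


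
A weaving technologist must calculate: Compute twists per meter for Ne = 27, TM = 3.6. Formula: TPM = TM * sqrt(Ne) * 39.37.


Formula: TPM = TM * sqrt(Ne) * 39.37
Step 1: sqrt(Ne) = sqrt(27) = 5.1962
Step 2: TM * sqrt(Ne) = 3.6 * 5.1962 = 18.7063
Step 3: TPM = 18.7063 * 39.37 = 736 twists/m

736 twists/m
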